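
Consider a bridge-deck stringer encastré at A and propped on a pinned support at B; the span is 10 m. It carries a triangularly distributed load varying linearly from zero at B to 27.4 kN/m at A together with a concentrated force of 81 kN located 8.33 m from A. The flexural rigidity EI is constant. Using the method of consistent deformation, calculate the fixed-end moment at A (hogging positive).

Remove the prop at B; the released (primary) structure is a cantilever built in at A.
Downward deflection at the released point B due to the loads:
  triangular load, peak 27.4 at the fixed end: w₀L⁴/(30EI) = 9133/EI
  point load 81 at a = 8.33: Pa²(3L − a)/(6EI) = 20299/EI
  δ_0 = 29433/EI
Tip deflection under a unit load at B: L³/(3EI) = 333.3/EI.
Compatibility at B: δ_0 − R_B·δ_{BB} = 0, so R_B = 29433/333.3 = 88.3 kN.
Moment equilibrium about A: M_A = Σ(load moments about A) − R_B·L = 1131 − 88.3×10 = 248.4 kN·m.

M_A = 248.4 kN·m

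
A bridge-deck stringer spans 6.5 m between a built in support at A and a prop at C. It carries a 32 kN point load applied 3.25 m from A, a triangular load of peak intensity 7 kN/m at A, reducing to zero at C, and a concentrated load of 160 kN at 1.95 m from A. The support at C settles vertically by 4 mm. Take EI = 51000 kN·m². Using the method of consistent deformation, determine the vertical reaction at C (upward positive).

R_C = 31.76 kN

Take the reaction at C as the redundant and release it; the primary structure is a cantilever fixed at A.
Primary-structure tip deflection at C by superposition:
  point load 32 at a = 3.25: Pa²(3L − a)/(6EI) = 915.4/EI
  triangular load, peak 7 at the fixed end: w₀L⁴/(30EI) = 416.5/EI
  point load 160 at a = 1.95: Pa²(3L − a)/(6EI) = 1780/EI
  δ_0 = 3112/EI
Tip deflection under a unit load at C: L³/(3EI) = 91.54/EI.
With EI = 51000 kN·m²: δ_0 = 0.06101 m and δ_{CC} = 0.001795 m/kN.
Compatibility — the beam at C must follow the support down by 0.004 m: δ_0 − R_C·δ_{CC} = 0.004, so R_C = (0.06101 − 0.004)/0.001795 = 31.76 kN.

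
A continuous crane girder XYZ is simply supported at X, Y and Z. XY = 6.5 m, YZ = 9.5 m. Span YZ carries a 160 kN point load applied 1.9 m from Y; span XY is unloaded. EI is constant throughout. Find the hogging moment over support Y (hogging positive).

M_Y = 130 kN·m

Release continuity at Y by inserting a hinge; the redundant is the internal moment M_Y. The primary structure is two simply-supported spans XY and YZ.
Discontinuity in slope at Y on the released structure — sum the simple-span end rotations:
  span YZ: point load 160 at a = 1.9: Pab(L + b)/(6LEI) = 693.1/EI
  relative rotation θ_0 = (0 + 693.1)/EI = 693.1/EI
A unit hogging moment at Y produces rotation L₁/(3EI) + L₂/(3EI) = 5.333/EI.
Slope continuity at Y: θ_0 = M_Y·5.333/EI, so M_Y = 693.1/5.333 = 130 kN·m (hogging).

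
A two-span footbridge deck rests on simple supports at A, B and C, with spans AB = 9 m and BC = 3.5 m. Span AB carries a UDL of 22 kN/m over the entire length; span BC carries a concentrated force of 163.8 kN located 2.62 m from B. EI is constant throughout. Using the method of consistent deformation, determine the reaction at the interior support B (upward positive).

R_B = 211.3 kN

Release continuity at B by inserting a hinge; the redundant is the internal moment M_B. The primary structure is two simply-supported spans AB and BC.
Rotations at B on the released spans (each span's end-slope, ×1/EI):
  span AB: UDL 22: wL³/(24EI) = 668.2/EI
  span BC: point load 163.8 at a = 2.62: Pab(L + b)/(6LEI) = 78.77/EI
  relative rotation θ_0 = (668.2 + 78.77)/EI = 747/EI
A unit hogging moment at B produces rotation L₁/(3EI) + L₂/(3EI) = 4.167/EI.
Compatibility: M_B·(L₁+L₂)/(3EI) = θ_0, giving M_B = 179.3 kN·m (hogging).
Span AB, ΣM about A with M_B applied at B: R_B^{AB}·9 = 891 + 179.3, so R_B^{AB} = 118.9 kN and R_A = 198 − 118.9 = 79.08 kN.
Span BC, ΣM about C: R_B^{BC}·3.5 = 144.1 + 179.3, so R_B^{BC} = 92.41 kN and R_C = 163.8 − 92.41 = 71.39 kN.
R_B = 118.9 + 92.41 = 211.3 kN.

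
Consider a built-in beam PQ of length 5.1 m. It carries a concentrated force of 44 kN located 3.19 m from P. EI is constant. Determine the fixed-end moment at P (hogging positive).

Release both end moments; the primary structure is a simply-supported span PQ with redundants M_P and M_Q.
On the primary (simply-supported) span, the end slopes from the loading are:
  at P: point load 44 at a = 3.19: Pab(L + b)/(6LEI) = 61.41/EI
  at Q: point load 44 at a = 3.19: Pab(L + a)/(6LEI) = 72.63/EI
  θ_P0 = 61.41/EI,  θ_Q0 = 72.63/EI
Flexibility coefficients: a unit moment at one end gives L/(3EI) there and L/(6EI) at the far end, so f₁₁ = f₂₂ = 1.7/EI and f₁₂ = f₂₁ = 0.85/EI.
Compatibility — zero rotation at each built-in end:
  1.7 M_P + 0.85 M_Q = 61.41
  0.85 M_P + 1.7 M_Q = 72.63
Solving the pair gives M_P = 19.69 kN·m and M_Q = 32.88 kN·m (hogging).

M_P = 19.69 kN·m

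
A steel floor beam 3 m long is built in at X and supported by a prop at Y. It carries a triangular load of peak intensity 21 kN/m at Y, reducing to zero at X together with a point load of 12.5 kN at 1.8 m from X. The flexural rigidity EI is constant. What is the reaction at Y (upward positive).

R_Y = 22.73 kN

Remove the prop at Y; the released (primary) structure is a cantilever built in at X.
Deflection at Y on the released cantilever, summing each load's contribution:
  triangular load, peak 21 at the free end: 11w₀L⁴/(120EI) = 155.9/EI
  point load 12.5 at a = 1.8: Pa²(3L − a)/(6EI) = 48.6/EI
  δ_0 = 204.5/EI
Flexibility coefficient — unit upward force at Y: δ_{YY} = L³/(3EI) = 9/EI.
The prop prevents deflection at Y: R_Y = δ_0/δ_{YY} = 204.5/9 = 22.73 kN.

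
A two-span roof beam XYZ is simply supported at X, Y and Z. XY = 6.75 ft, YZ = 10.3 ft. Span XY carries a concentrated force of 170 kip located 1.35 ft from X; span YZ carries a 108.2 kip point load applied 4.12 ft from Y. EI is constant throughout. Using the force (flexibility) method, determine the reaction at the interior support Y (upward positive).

R_Y = 141.3 kip

Release continuity at Y by inserting a hinge; the redundant is the internal moment M_Y. The primary structure is two simply-supported spans XY and YZ.
End slopes at the hinge Y, treating each span as simply supported:
  span XY: point load 170 at a = 1.35: Pab(L + a)/(6LEI) = 247.9/EI
  span YZ: point load 108.2 at a = 4.12: Pab(L + b)/(6LEI) = 734.7/EI
  relative rotation θ_0 = (247.9 + 734.7)/EI = 982.5/EI
A unit hogging moment at Y produces rotation L₁/(3EI) + L₂/(3EI) = 5.683/EI.
Slope continuity at Y: θ_0 = M_Y·5.683/EI, so M_Y = 982.5/5.683 = 172.9 kip·ft (hogging).
Span XY, ΣM about X with M_Y applied at Y: R_Y^{XY}·6.75 = 229.5 + 172.9, so R_Y^{XY} = 59.61 kip and R_X = 170 − 59.61 = 110.4 kip.
Span YZ, ΣM about Z: R_Y^{YZ}·10.3 = 668.7 + 172.9, so R_Y^{YZ} = 81.7 kip and R_Z = 108.2 − 81.7 = 26.5 kip.
R_Y = 59.61 + 81.7 = 141.3 kip.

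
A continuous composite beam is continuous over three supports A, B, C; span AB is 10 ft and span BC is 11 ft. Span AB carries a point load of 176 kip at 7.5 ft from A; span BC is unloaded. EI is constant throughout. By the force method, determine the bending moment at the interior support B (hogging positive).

M_B = 137.5 kip·ft

Insert a hinge at B; M_B is the redundant, and each span becomes simply supported.
End slopes at the hinge B, treating each span as simply supported:
  span AB: point load 176 at a = 7.5: Pab(L + a)/(6LEI) = 962.5/EI
  relative rotation θ_0 = (962.5 + 0)/EI = 962.5/EI
A unit hogging moment at B produces rotation L₁/(3EI) + L₂/(3EI) = 7/EI.
Compatibility: M_B·(L₁+L₂)/(3EI) = θ_0, giving M_B = 137.5 kip·ft (hogging).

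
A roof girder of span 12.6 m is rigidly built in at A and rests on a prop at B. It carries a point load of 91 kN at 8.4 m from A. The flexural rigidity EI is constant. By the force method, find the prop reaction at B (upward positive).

Remove the prop at B; the released (primary) structure is a cantilever built in at A.
Downward deflection at the released point B due to the loads:
  point load 91 at a = 8.4: Pa²(3L − a)/(6EI) = 31463/EI
Flexibility coefficient — unit upward force at B: δ_{BB} = L³/(3EI) = 666.8/EI.
Compatibility at B: δ_0 − R_B·δ_{BB} = 0, so R_B = 31463/666.8 = 47.19 kN.

R_B = 47.19 kN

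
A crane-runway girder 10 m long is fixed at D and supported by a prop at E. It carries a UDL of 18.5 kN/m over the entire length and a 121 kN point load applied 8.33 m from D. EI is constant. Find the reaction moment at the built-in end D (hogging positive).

Release the roller at E. Primary structure: cantilever fixed at D.
Primary-structure tip deflection at E by superposition:
  UDL 18.5: wL⁴/(8EI) = 23125/EI
  point load 121 at a = 8.33: Pa²(3L − a)/(6EI) = 30324/EI
  δ_0 = 53449/EI
Tip deflection under a unit load at E: L³/(3EI) = 333.3/EI.
The prop prevents deflection at E: R_E = δ_0/δ_{EE} = 53449/333.3 = 160.3 kN.
Moment equilibrium about D: M_D = Σ(load moments about D) − R_E·L = 1933 − 160.3×10 = 329.5 kN·m.

M_D = 329.5 kN·m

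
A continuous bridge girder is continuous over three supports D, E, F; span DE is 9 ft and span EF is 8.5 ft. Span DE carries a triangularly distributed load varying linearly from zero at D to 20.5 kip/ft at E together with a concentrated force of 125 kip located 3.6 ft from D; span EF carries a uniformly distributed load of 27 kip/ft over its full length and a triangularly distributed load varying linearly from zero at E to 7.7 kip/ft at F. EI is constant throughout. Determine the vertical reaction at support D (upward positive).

R_D = 73.71 kip

Release continuity at E by inserting a hinge; the redundant is the internal moment M_E. The primary structure is two simply-supported spans DE and EF.
Discontinuity in slope at E on the released structure — sum the simple-span end rotations:
  span DE: triangular load, peak 20.5: w₀L³/(45EI) = 332.1/EI
  span DE: point load 125 at a = 3.6: Pab(L + a)/(6LEI) = 567/EI
  span EF: UDL 27: wL³/(24EI) = 690.9/EI
  span EF: triangular load, peak 7.7: 7w₀L³/(360EI) = 91.95/EI
  relative rotation θ_0 = (899.1 + 782.8)/EI = 1682/EI
A unit hogging moment at E produces rotation L₁/(3EI) + L₂/(3EI) = 5.833/EI.
Compatibility: M_E·(L₁+L₂)/(3EI) = θ_0, giving M_E = 288.3 kip·ft (hogging).
Span DE, ΣM about D with M_E applied at E: R_E^{DE}·9 = 1004 + 288.3, so R_E^{DE} = 143.5 kip and R_D = 217.2 − 143.5 = 73.71 kip.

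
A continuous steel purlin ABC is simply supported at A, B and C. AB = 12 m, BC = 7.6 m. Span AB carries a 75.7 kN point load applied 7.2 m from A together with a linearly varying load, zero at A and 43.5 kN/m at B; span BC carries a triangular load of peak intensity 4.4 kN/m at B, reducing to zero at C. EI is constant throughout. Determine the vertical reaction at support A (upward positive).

R_A = 86.53 kN

Release continuity at B by inserting a hinge; the redundant is the internal moment M_B. The primary structure is two simply-supported spans AB and BC.
End slopes at the hinge B, treating each span as simply supported:
  span AB: point load 75.7 at a = 7.2: Pab(L + a)/(6LEI) = 697.7/EI
  span AB: triangular load, peak 43.5: w₀L³/(45EI) = 1670/EI
  span BC: triangular load, peak 4.4: w₀L³/(45EI) = 42.92/EI
  relative rotation θ_0 = (2368 + 42.92)/EI = 2411/EI
A unit hogging moment at B produces rotation L₁/(3EI) + L₂/(3EI) = 6.533/EI.
Compatibility: M_B·(L₁+L₂)/(3EI) = θ_0, giving M_B = 369 kN·m (hogging).
Span AB, ΣM about A with M_B applied at B: R_B^{AB}·12 = 2633 + 369, so R_B^{AB} = 250.2 kN and R_A = 336.7 − 250.2 = 86.53 kN.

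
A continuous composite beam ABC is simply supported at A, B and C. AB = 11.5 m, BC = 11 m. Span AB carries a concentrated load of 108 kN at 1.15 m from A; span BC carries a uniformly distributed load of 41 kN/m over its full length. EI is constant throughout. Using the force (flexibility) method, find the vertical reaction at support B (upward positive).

R_B = 295.8 kN

Insert a hinge at B; M_B is the redundant, and each span becomes simply supported.
Discontinuity in slope at B on the released structure — sum the simple-span end rotations:
  span AB: point load 108 at a = 1.15: Pab(L + a)/(6LEI) = 235.7/EI
  span BC: UDL 41: wL³/(24EI) = 2274/EI
  relative rotation θ_0 = (235.7 + 2274)/EI = 2509/EI
A unit hogging moment at B produces rotation L₁/(3EI) + L₂/(3EI) = 7.5/EI.
Compatibility: M_B·(L₁+L₂)/(3EI) = θ_0, giving M_B = 334.6 kN·m (hogging).
Span AB, ΣM about A with M_B applied at B: R_B^{AB}·11.5 = 124.2 + 334.6, so R_B^{AB} = 39.9 kN and R_A = 108 − 39.9 = 68.1 kN.
Span BC, ΣM about C: R_B^{BC}·11 = 2480 + 334.6, so R_B^{BC} = 255.9 kN and R_C = 451 − 255.9 = 195.1 kN.
R_B = 39.9 + 255.9 = 295.8 kN.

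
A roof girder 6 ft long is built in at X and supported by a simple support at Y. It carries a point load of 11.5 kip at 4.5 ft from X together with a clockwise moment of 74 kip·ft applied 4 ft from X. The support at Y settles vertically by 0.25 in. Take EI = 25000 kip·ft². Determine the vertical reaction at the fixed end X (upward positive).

R_X = -4.988 kip

Take the reaction at Y as the redundant and release it; the primary structure is a cantilever fixed at X.
Primary-structure tip deflection at Y by superposition:
  point load 11.5 at a = 4.5: Pa²(3L − a)/(6EI) = 524/EI
  clockwise couple 74 at a = 4: M₀a(2L − a)/(2EI) = 1184/EI
  δ_0 = 1708/EI
Tip deflection under a unit load at Y: L³/(3EI) = 72/EI.
With EI = 25000 kip·ft²: δ_0 = 0.068319 ft and δ_{YY} = 0.00288 ft/kip.
Compatibility — the beam at Y must follow the support down by 0.02083 ft: δ_0 − R_Y·δ_{YY} = 0.02083, so R_Y = (0.068319 − 0.02083)/0.00288 = 16.49 kip.
Vertical equilibrium: R_X = ΣP − R_Y = 11.5 − 16.49 = -4.988 kip.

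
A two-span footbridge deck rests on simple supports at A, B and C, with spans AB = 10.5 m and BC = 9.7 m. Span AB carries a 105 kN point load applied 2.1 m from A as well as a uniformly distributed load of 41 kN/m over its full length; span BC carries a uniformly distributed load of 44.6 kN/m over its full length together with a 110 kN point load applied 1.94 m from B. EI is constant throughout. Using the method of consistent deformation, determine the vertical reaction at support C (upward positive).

Take M_B as the redundant. Released structure: two simple spans AB and BC with a hinge at B.
Discontinuity in slope at B on the released structure — sum the simple-span end rotations:
  span AB: point load 105 at a = 2.1: Pab(L + a)/(6LEI) = 370.4/EI
  span AB: UDL 41: wL³/(24EI) = 1978/EI
  span BC: UDL 44.6: wL³/(24EI) = 1696/EI
  span BC: point load 110 at a = 1.94: Pab(L + b)/(6LEI) = 496.8/EI
  relative rotation θ_0 = (2348 + 2193)/EI = 4541/EI
A unit hogging moment at B produces rotation L₁/(3EI) + L₂/(3EI) = 6.733/EI.
Slope continuity at B: θ_0 = M_B·6.733/EI, so M_B = 4541/6.733 = 674.4 kN·m (hogging).
Span BC, ΣM about C: R_B^{BC}·9.7 = 2952 + 674.4, so R_B^{BC} = 373.8 kN and R_C = 542.6 − 373.8 = 168.8 kN.

R_C = 168.8 kN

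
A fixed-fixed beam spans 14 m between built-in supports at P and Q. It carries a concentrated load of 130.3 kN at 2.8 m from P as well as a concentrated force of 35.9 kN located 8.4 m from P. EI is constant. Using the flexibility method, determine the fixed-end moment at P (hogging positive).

Take the two fixed-end moments M_P, M_Q as redundants; the released structure is the simple span PQ.
End rotations of the released simple span under the applied load (×1/EI):
  at P: point load 130.3 at a = 2.8: Pab(L + b)/(6LEI) = 1226/EI
  at Q: point load 130.3 at a = 2.8: Pab(L + a)/(6LEI) = 817.2/EI
  at P: point load 35.9 at a = 8.4: Pab(L + b)/(6LEI) = 394/EI
  at Q: point load 35.9 at a = 8.4: Pab(L + a)/(6LEI) = 450.3/EI
  θ_P0 = 1620/EI,  θ_Q0 = 1268/EI
Flexibility coefficients: a unit moment at one end gives L/(3EI) there and L/(6EI) at the far end, so f₁₁ = f₂₂ = 4.667/EI and f₁₂ = f₂₁ = 2.333/EI.
Compatibility — zero rotation at each built-in end:
  4.667 M_P + 2.333 M_Q = 1620
  2.333 M_P + 4.667 M_Q = 1268
Solving the pair gives M_P = 281.7 kN·m and M_Q = 130.7 kN·m (hogging).

M_P = 281.7 kN·m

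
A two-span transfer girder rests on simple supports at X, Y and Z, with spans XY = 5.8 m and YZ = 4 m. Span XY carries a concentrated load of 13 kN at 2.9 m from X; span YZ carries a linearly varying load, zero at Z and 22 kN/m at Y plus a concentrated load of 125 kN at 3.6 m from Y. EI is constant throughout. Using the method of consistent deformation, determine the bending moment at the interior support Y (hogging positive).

M_Y = 28.05 kN·m

Take M_Y as the redundant. Released structure: two simple spans XY and YZ with a hinge at Y.
Rotations at Y on the released spans (each span's end-slope, ×1/EI):
  span XY: point load 13 at a = 2.9: Pab(L + a)/(6LEI) = 27.33/EI
  span YZ: triangular load, peak 22: w₀L³/(45EI) = 31.29/EI
  span YZ: point load 125 at a = 3.6: Pab(L + b)/(6LEI) = 33/EI
  relative rotation θ_0 = (27.33 + 64.29)/EI = 91.62/EI
A unit hogging moment at Y produces rotation L₁/(3EI) + L₂/(3EI) = 3.267/EI.
Slope continuity at Y: θ_0 = M_Y·3.267/EI, so M_Y = 91.62/3.267 = 28.05 kN·m (hogging).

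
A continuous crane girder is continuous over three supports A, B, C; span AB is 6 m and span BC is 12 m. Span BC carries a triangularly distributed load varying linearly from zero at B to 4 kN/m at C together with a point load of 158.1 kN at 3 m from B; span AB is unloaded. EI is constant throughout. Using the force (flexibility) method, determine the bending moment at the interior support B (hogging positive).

M_B = 229.9 kN·m

Insert a hinge at B; M_B is the redundant, and each span becomes simply supported.
Discontinuity in slope at B on the released structure — sum the simple-span end rotations:
  span BC: triangular load, peak 4: 7w₀L³/(360EI) = 134.4/EI
  span BC: point load 158.1 at a = 3: Pab(L + b)/(6LEI) = 1245/EI
  relative rotation θ_0 = (0 + 1379)/EI = 1379/EI
A unit hogging moment at B produces rotation L₁/(3EI) + L₂/(3EI) = 6/EI.
Compatibility: M_B·(L₁+L₂)/(3EI) = θ_0, giving M_B = 229.9 kN·m (hogging).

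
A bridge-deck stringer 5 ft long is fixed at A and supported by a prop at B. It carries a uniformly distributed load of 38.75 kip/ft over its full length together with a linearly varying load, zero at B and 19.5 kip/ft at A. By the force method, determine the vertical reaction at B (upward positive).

R_B = 82.41 kip

Release the roller at B. Primary structure: cantilever fixed at A.
Deflection at B on the released cantilever, summing each load's contribution:
  UDL 38.75: wL⁴/(8EI) = 3027/EI
  triangular load, peak 19.5 at the fixed end: w₀L⁴/(30EI) = 406.2/EI
  δ_0 = 3434/EI
Flexibility coefficient — unit upward force at B: δ_{BB} = L³/(3EI) = 41.67/EI.
Compatibility at B: δ_0 − R_B·δ_{BB} = 0, so R_B = 3434/41.67 = 82.41 kip.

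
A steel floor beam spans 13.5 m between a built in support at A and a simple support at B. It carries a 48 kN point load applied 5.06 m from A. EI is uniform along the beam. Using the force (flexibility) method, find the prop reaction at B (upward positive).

R_B = 8.851 kN

Take the reaction at B as the redundant and release it; the primary structure is a cantilever fixed at A.
Primary-structure tip deflection at B by superposition:
  point load 48 at a = 5.06: Pa²(3L − a)/(6EI) = 7259/EI
Flexibility coefficient — unit upward force at B: δ_{BB} = L³/(3EI) = 820.1/EI.
Compatibility at B: δ_0 − R_B·δ_{BB} = 0, so R_B = 7259/820.1 = 8.851 kN.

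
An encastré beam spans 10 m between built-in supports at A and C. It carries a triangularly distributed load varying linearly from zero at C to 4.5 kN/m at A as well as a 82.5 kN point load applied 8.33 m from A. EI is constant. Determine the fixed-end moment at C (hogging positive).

Take the two fixed-end moments M_A, M_C as redundants; the released structure is the simple span AC.
On the primary (simply-supported) span, the end slopes from the loading are:
  at A: triangular load, peak 4.5: w₀L³/(45EI) = 100/EI
  at C: triangular load, peak 4.5: 7w₀L³/(360EI) = 87.5/EI
  at A: point load 82.5 at a = 8.33: Pab(L + b)/(6LEI) = 223.2/EI
  at C: point load 82.5 at a = 8.33: Pab(L + a)/(6LEI) = 350.6/EI
  θ_A0 = 323.2/EI,  θ_C0 = 438.1/EI
Flexibility coefficients: a unit moment at one end gives L/(3EI) there and L/(6EI) at the far end, so f₁₁ = f₂₂ = 3.333/EI and f₁₂ = f₂₁ = 1.667/EI.
Compatibility — zero rotation at each built-in end:
  3.333 M_A + 1.667 M_C = 323.2
  1.667 M_A + 3.333 M_C = 438.1
Solving the pair gives M_A = 41.67 kN·m and M_C = 110.6 kN·m (hogging).

M_C = 110.6 kN·m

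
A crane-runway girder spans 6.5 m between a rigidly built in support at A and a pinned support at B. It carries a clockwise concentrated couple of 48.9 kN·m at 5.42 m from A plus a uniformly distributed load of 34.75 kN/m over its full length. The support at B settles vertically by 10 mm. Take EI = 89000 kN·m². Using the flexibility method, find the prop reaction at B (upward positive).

Choose R_B as the redundant. The primary structure is the cantilever fixed at A.
Deflection at B on the released cantilever, summing each load's contribution:
  clockwise couple 48.9 at a = 5.42: M₀a(2L − a)/(2EI) = 1004/EI
  UDL 34.75: wL⁴/(8EI) = 7754/EI
  δ_0 = 8758/EI
Flexibility coefficient — unit upward force at B: δ_{BB} = L³/(3EI) = 91.54/EI.
With EI = 89000 kN·m²: δ_0 = 0.098409 m and δ_{BB} = 0.001029 m/kN.
Compatibility — the beam at B must follow the support down by 0.01 m: δ_0 − R_B·δ_{BB} = 0.01, so R_B = (0.098409 − 0.01)/0.001029 = 85.95 kN.

R_B = 85.95 kN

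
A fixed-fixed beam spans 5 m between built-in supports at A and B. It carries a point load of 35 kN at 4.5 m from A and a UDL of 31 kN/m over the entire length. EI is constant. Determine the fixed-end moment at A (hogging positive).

Take the two fixed-end moments M_A, M_B as redundants; the released structure is the simple span AB.
On the primary (simply-supported) span, the end slopes from the loading are:
  at A: point load 35 at a = 4.5: Pab(L + b)/(6LEI) = 14.44/EI
  at B: point load 35 at a = 4.5: Pab(L + a)/(6LEI) = 24.94/EI
  at A: UDL 31: wL³/(24EI) = 161.5/EI
  at B: UDL 31: wL³/(24EI) = 161.5/EI
  θ_A0 = 175.9/EI,  θ_B0 = 186.4/EI
Flexibility coefficients: a unit moment at one end gives L/(3EI) there and L/(6EI) at the far end, so f₁₁ = f₂₂ = 1.667/EI and f₁₂ = f₂₁ = 0.8333/EI.
Compatibility — zero rotation at each built-in end:
  1.667 M_A + 0.8333 M_B = 175.9
  0.8333 M_A + 1.667 M_B = 186.4
Solving the pair gives M_A = 66.16 kN·m and M_B = 78.76 kN·m (hogging).

M_A = 66.16 kN·m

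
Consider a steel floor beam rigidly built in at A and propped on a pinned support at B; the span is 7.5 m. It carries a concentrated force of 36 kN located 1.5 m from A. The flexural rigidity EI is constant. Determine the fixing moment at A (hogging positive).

M_A = 38.88 kN·m

Take the reaction at B as the redundant and release it; the primary structure is a cantilever fixed at A.
Downward deflection at the released point B due to the loads:
  point load 36 at a = 1.5: Pa²(3L − a)/(6EI) = 283.5/EI
Flexibility coefficient — unit upward force at B: δ_{BB} = L³/(3EI) = 140.6/EI.
The prop prevents deflection at B: R_B = δ_0/δ_{BB} = 283.5/140.6 = 2.016 kN.
Moment equilibrium about A: M_A = Σ(load moments about A) − R_B·L = 54 − 2.016×7.5 = 38.88 kN·m.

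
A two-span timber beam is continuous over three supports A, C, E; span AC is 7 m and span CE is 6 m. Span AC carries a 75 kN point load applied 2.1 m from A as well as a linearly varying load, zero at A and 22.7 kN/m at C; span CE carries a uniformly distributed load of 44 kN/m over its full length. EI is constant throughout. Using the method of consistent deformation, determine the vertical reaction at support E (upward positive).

Take M_C as the redundant. Released structure: two simple spans AC and CE with a hinge at C.
End slopes at the hinge C, treating each span as simply supported:
  span AC: point load 75 at a = 2.1: Pab(L + a)/(6LEI) = 167.2/EI
  span AC: triangular load, peak 22.7: w₀L³/(45EI) = 173/EI
  span CE: UDL 44: wL³/(24EI) = 396/EI
  relative rotation θ_0 = (340.2 + 396)/EI = 736.2/EI
A unit hogging moment at C produces rotation L₁/(3EI) + L₂/(3EI) = 4.333/EI.
Slope continuity at C: θ_0 = M_C·4.333/EI, so M_C = 736.2/4.333 = 169.9 kN·m (hogging).
Span CE, ΣM about E: R_C^{CE}·6 = 792 + 169.9, so R_C^{CE} = 160.3 kN and R_E = 264 − 160.3 = 103.7 kN.

R_E = 103.7 kN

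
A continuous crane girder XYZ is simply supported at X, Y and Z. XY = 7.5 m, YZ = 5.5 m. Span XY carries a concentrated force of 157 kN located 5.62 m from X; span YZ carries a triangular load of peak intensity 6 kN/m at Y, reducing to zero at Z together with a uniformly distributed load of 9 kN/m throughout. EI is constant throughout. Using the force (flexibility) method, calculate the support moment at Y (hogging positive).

Insert a hinge at Y; M_Y is the redundant, and each span becomes simply supported.
End slopes at the hinge Y, treating each span as simply supported:
  span XY: point load 157 at a = 5.62: Pab(L + a)/(6LEI) = 483.6/EI
  span YZ: triangular load, peak 6: w₀L³/(45EI) = 22.18/EI
  span YZ: UDL 9: wL³/(24EI) = 62.39/EI
  relative rotation θ_0 = (483.6 + 84.57)/EI = 568.2/EI
A unit hogging moment at Y produces rotation L₁/(3EI) + L₂/(3EI) = 4.333/EI.
Compatibility: M_Y·(L₁+L₂)/(3EI) = θ_0, giving M_Y = 131.1 kN·m (hogging).

M_Y = 131.1 kN·m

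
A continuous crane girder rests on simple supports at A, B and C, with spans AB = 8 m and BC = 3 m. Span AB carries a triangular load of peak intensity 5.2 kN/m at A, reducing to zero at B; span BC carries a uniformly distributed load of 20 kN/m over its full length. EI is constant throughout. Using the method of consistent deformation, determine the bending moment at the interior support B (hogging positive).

Release continuity at B by inserting a hinge; the redundant is the internal moment M_B. The primary structure is two simply-supported spans AB and BC.
End slopes at the hinge B, treating each span as simply supported:
  span AB: triangular load, peak 5.2: 7w₀L³/(360EI) = 51.77/EI
  span BC: UDL 20: wL³/(24EI) = 22.5/EI
  relative rotation θ_0 = (51.77 + 22.5)/EI = 74.27/EI
A unit hogging moment at B produces rotation L₁/(3EI) + L₂/(3EI) = 3.667/EI.
Slope continuity at B: θ_0 = M_B·3.667/EI, so M_B = 74.27/3.667 = 20.26 kN·m (hogging).

M_B = 20.26 kN·m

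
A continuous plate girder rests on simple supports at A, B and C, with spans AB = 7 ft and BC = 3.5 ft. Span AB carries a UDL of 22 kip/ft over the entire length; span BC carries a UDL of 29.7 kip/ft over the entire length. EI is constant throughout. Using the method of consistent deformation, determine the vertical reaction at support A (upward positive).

R_A = 62 kip

Release continuity at B by inserting a hinge; the redundant is the internal moment M_B. The primary structure is two simply-supported spans AB and BC.
Rotations at B on the released spans (each span's end-slope, ×1/EI):
  span AB: UDL 22: wL³/(24EI) = 314.4/EI
  span BC: UDL 29.7: wL³/(24EI) = 53.06/EI
  relative rotation θ_0 = (314.4 + 53.06)/EI = 367.5/EI
A unit hogging moment at B produces rotation L₁/(3EI) + L₂/(3EI) = 3.5/EI.
Slope continuity at B: θ_0 = M_B·3.5/EI, so M_B = 367.5/3.5 = 105 kip·ft (hogging).
Span AB, ΣM about A with M_B applied at B: R_B^{AB}·7 = 539 + 105, so R_B^{AB} = 92 kip and R_A = 154 − 92 = 62 kip.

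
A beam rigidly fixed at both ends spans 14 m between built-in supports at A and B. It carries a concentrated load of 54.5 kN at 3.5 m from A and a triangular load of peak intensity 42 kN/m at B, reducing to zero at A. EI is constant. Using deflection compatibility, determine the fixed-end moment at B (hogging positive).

M_B = 447.4 kN·m

Take the two fixed-end moments M_A, M_B as redundants; the released structure is the simple span AB.
On the primary (simply-supported) span, the end slopes from the loading are:
  at A: point load 54.5 at a = 3.5: Pab(L + b)/(6LEI) = 584.2/EI
  at B: point load 54.5 at a = 3.5: Pab(L + a)/(6LEI) = 417.3/EI
  at A: triangular load, peak 42: 7w₀L³/(360EI) = 2241/EI
  at B: triangular load, peak 42: w₀L³/(45EI) = 2561/EI
  θ_A0 = 2825/EI,  θ_B0 = 2978/EI
Flexibility coefficients: a unit moment at one end gives L/(3EI) there and L/(6EI) at the far end, so f₁₁ = f₂₂ = 4.667/EI and f₁₂ = f₂₁ = 2.333/EI.
Compatibility — zero rotation at each built-in end:
  4.667 M_A + 2.333 M_B = 2825
  2.333 M_A + 4.667 M_B = 2978
Solving the pair gives M_A = 381.7 kN·m and M_B = 447.4 kN·m (hogging).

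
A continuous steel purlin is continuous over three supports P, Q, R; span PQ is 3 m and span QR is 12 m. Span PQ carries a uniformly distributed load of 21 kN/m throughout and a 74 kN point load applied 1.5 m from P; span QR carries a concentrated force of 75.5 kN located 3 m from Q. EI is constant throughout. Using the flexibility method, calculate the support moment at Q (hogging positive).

M_Q = 132 kN·m

Insert a hinge at Q; M_Q is the redundant, and each span becomes simply supported.
End slopes at the hinge Q, treating each span as simply supported:
  span PQ: UDL 21: wL³/(24EI) = 23.62/EI
  span PQ: point load 74 at a = 1.5: Pab(L + a)/(6LEI) = 41.62/EI
  span QR: point load 75.5 at a = 3: Pab(L + b)/(6LEI) = 594.6/EI
  relative rotation θ_0 = (65.25 + 594.6)/EI = 659.8/EI
A unit hogging moment at Q produces rotation L₁/(3EI) + L₂/(3EI) = 5/EI.
Slope continuity at Q: θ_0 = M_Q·5/EI, so M_Q = 659.8/5 = 132 kN·m (hogging).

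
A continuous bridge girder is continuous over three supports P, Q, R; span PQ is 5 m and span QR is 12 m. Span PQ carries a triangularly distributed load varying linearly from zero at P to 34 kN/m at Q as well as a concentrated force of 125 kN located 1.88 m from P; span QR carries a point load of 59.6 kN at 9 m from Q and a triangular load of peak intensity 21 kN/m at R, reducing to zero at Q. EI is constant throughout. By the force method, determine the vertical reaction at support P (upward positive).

Release continuity at Q by inserting a hinge; the redundant is the internal moment M_Q. The primary structure is two simply-supported spans PQ and QR.
Rotations at Q on the released spans (each span's end-slope, ×1/EI):
  span PQ: triangular load, peak 34: w₀L³/(45EI) = 94.44/EI
  span PQ: point load 125 at a = 1.88: Pab(L + a)/(6LEI) = 168.1/EI
  span QR: point load 59.6 at a = 9: Pab(L + b)/(6LEI) = 335.2/EI
  span QR: triangular load, peak 21: 7w₀L³/(360EI) = 705.6/EI
  relative rotation θ_0 = (262.6 + 1041)/EI = 1303/EI
A unit hogging moment at Q produces rotation L₁/(3EI) + L₂/(3EI) = 5.667/EI.
Slope continuity at Q: θ_0 = M_Q·5.667/EI, so M_Q = 1303/5.667 = 230 kN·m (hogging).
Span PQ, ΣM about P with M_Q applied at Q: R_Q^{PQ}·5 = 518.3 + 230, so R_Q^{PQ} = 149.7 kN and R_P = 210 − 149.7 = 60.33 kN.

R_P = 60.33 kN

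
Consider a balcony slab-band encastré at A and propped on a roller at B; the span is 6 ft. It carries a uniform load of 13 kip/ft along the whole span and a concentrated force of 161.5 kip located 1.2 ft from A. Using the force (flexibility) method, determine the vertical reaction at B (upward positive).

R_B = 38.29 kip

Take the reaction at B as the redundant and release it; the primary structure is a cantilever fixed at A.
Downward deflection at the released point B due to the loads:
  UDL 13: wL⁴/(8EI) = 2106/EI
  point load 161.5 at a = 1.2: Pa²(3L − a)/(6EI) = 651.2/EI
  δ_0 = 2757/EI
Tip deflection under a unit load at B: L³/(3EI) = 72/EI.
The prop prevents deflection at B: R_B = δ_0/δ_{BB} = 2757/72 = 38.29 kip.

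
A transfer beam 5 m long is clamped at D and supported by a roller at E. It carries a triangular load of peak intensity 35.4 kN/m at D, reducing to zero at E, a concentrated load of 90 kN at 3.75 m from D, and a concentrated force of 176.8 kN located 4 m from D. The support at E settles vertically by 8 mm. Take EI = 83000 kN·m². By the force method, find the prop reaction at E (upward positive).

R_E = 183.2 kN

Choose R_E as the redundant. The primary structure is the cantilever fixed at D.
Downward deflection at the released point E due to the loads:
  triangular load, peak 35.4 at the fixed end: w₀L⁴/(30EI) = 737.5/EI
  point load 90 at a = 3.75: Pa²(3L − a)/(6EI) = 2373/EI
  point load 176.8 at a = 4: Pa²(3L − a)/(6EI) = 5186/EI
  δ_0 = 8297/EI
Flexibility coefficient — unit upward force at E: δ_{EE} = L³/(3EI) = 41.67/EI.
With EI = 83000 kN·m²: δ_0 = 0.09996 m and δ_{EE} = 0.000502 m/kN.
Compatibility — the beam at E must follow the support down by 0.008 m: δ_0 − R_E·δ_{EE} = 0.008, so R_E = (0.09996 − 0.008)/0.000502 = 183.2 kN.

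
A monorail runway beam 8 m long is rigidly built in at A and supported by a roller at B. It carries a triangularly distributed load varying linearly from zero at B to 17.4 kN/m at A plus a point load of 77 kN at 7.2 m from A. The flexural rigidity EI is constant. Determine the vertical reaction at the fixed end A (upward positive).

Remove the prop at B; the released (primary) structure is a cantilever built in at A.
Free-end deflection of the primary structure under the applied loading (downward +):
  triangular load, peak 17.4 at the fixed end: w₀L⁴/(30EI) = 2376/EI
  point load 77 at a = 7.2: Pa²(3L − a)/(6EI) = 11177/EI
  δ_0 = 13552/EI
Tip deflection under a unit load at B: L³/(3EI) = 170.7/EI.
The prop prevents deflection at B: R_B = δ_0/δ_{BB} = 13552/170.7 = 79.41 kN.
Vertical equilibrium: R_A = ΣP − R_B = 146.6 − 79.41 = 67.19 kN.

R_A = 67.19 kN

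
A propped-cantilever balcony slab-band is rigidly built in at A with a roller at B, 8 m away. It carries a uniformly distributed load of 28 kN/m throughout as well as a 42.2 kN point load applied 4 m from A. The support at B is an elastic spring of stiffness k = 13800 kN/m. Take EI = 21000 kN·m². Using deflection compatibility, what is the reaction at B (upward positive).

Take the reaction at B as the redundant and release it; the primary structure is a cantilever fixed at A.
Free-end deflection of the primary structure under the applied loading (downward +):
  UDL 28: wL⁴/(8EI) = 14336/EI
  point load 42.2 at a = 4: Pa²(3L − a)/(6EI) = 2251/EI
  δ_0 = 16587/EI
Tip deflection under a unit load at B: L³/(3EI) = 170.7/EI.
With EI = 21000 kN·m²: δ_0 = 0.78984 m and δ_{BB} = 0.008127 m/kN.
Compatibility — the spring shortens by R_B/k under the reaction it provides: δ_0 − R_B·δ_{BB} = R_B/k. With 1/k = 0.000072 m/kN, R_B = δ_0 / (δ_{BB} + 1/k) = 0.78984 / (0.008127 + 0.000072) = 96.33 kN.

R_B = 96.33 kN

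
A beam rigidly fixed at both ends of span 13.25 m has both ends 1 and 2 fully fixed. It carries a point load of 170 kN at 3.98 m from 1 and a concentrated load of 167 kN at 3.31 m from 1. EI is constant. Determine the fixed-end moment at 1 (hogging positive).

M_1 = 642.3 kN·m

Release both end moments; the primary structure is a simply-supported span 12 with redundants M_1 and M_2.
Simple-span end rotations at 1 and 2 under the given loads:
  at 1: point load 170 at a = 3.98: Pab(L + b)/(6LEI) = 1777/EI
  at 2: point load 170 at a = 3.98: Pab(L + a)/(6LEI) = 1359/EI
  at 1: point load 167 at a = 3.31: Pab(L + b)/(6LEI) = 1603/EI
  at 2: point load 167 at a = 3.31: Pab(L + a)/(6LEI) = 1145/EI
  θ_10 = 3379/EI,  θ_20 = 2504/EI
Flexibility coefficients: a unit moment at one end gives L/(3EI) there and L/(6EI) at the far end, so f₁₁ = f₂₂ = 4.417/EI and f₁₂ = f₂₁ = 2.208/EI.
Compatibility — zero rotation at each built-in end:
  4.417 M_1 + 2.208 M_2 = 3379
  2.208 M_1 + 4.417 M_2 = 2504
Solving the pair gives M_1 = 642.3 kN·m and M_2 = 245.8 kN·m (hogging).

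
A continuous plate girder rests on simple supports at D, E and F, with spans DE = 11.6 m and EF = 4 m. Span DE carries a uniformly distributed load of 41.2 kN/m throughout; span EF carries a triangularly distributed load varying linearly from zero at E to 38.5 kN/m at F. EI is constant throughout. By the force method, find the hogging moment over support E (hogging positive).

Release continuity at E by inserting a hinge; the redundant is the internal moment M_E. The primary structure is two simply-supported spans DE and EF.
Discontinuity in slope at E on the released structure — sum the simple-span end rotations:
  span DE: UDL 41.2: wL³/(24EI) = 2680/EI
  span EF: triangular load, peak 38.5: 7w₀L³/(360EI) = 47.91/EI
  relative rotation θ_0 = (2680 + 47.91)/EI = 2727/EI
A unit hogging moment at E produces rotation L₁/(3EI) + L₂/(3EI) = 5.2/EI.
Slope continuity at E: θ_0 = M_E·5.2/EI, so M_E = 2727/5.2 = 524.5 kN·m (hogging).

M_E = 524.5 kN·m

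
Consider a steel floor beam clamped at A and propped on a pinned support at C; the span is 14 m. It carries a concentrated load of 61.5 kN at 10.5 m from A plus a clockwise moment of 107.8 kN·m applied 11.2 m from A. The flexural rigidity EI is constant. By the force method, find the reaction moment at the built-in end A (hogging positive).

Take the reaction at C as the redundant and release it; the primary structure is a cantilever fixed at A.
Free-end deflection of the primary structure under the applied loading (downward +):
  point load 61.5 at a = 10.5: Pa²(3L − a)/(6EI) = 35597/EI
  clockwise couple 107.8 at a = 11.2: M₀a(2L − a)/(2EI) = 10142/EI
  δ_0 = 45739/EI
Tip deflection under a unit load at C: L³/(3EI) = 914.7/EI.
Compatibility at C: δ_0 − R_C·δ_{CC} = 0, so R_C = 45739/914.7 = 50.01 kN.
Moment equilibrium about A: M_A = Σ(load moments about A) − R_C·L = 753.5 − 50.01×14 = 53.47 kN·m.

M_A = 53.47 kN·m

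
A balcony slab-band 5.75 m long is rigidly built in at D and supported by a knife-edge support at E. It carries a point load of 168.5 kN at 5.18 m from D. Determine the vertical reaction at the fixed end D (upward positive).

Take the reaction at E as the redundant and release it; the primary structure is a cantilever fixed at D.
Primary-structure tip deflection at E by superposition:
  point load 168.5 at a = 5.18: Pa²(3L − a)/(6EI) = 9095/EI
Tip deflection under a unit load at E: L³/(3EI) = 63.37/EI.
Compatibility at E: δ_0 − R_E·δ_{EE} = 0, so R_E = 9095/63.37 = 143.5 kN.
Vertical equilibrium: R_D = ΣP − R_E = 168.5 − 143.5 = 24.97 kN.

R_D = 24.97 kN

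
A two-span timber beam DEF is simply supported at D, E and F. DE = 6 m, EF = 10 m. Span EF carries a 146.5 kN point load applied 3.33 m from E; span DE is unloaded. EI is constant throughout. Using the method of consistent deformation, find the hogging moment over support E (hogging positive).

M_E = 169.5 kN·m

Release continuity at E by inserting a hinge; the redundant is the internal moment M_E. The primary structure is two simply-supported spans DE and EF.
End slopes at the hinge E, treating each span as simply supported:
  span EF: point load 146.5 at a = 3.33: Pab(L + b)/(6LEI) = 904/EI
  relative rotation θ_0 = (0 + 904)/EI = 904/EI
A unit hogging moment at E produces rotation L₁/(3EI) + L₂/(3EI) = 5.333/EI.
Slope continuity at E: θ_0 = M_E·5.333/EI, so M_E = 904/5.333 = 169.5 kN·m (hogging).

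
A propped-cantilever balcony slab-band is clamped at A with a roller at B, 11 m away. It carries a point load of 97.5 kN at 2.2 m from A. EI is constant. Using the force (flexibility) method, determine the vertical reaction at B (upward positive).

Choose R_B as the redundant. The primary structure is the cantilever fixed at A.
Free-end deflection of the primary structure under the applied loading (downward +):
  point load 97.5 at a = 2.2: Pa²(3L − a)/(6EI) = 2422/EI
Tip deflection under a unit load at B: L³/(3EI) = 443.7/EI.
Compatibility at B: δ_0 − R_B·δ_{BB} = 0, so R_B = 2422/443.7 = 5.46 kN.

R_B = 5.46 kN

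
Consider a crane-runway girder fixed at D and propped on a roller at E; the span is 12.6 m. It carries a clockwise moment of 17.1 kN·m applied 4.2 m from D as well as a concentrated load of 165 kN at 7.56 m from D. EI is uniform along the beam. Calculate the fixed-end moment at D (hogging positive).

Remove the prop at E; the released (primary) structure is a cantilever built in at D.
Primary-structure tip deflection at E by superposition:
  clockwise couple 17.1 at a = 4.2: M₀a(2L − a)/(2EI) = 754.1/EI
  point load 165 at a = 7.56: Pa²(3L − a)/(6EI) = 47529/EI
  δ_0 = 48283/EI
Tip deflection under a unit load at E: L³/(3EI) = 666.8/EI.
The prop prevents deflection at E: R_E = δ_0/δ_{EE} = 48283/666.8 = 72.41 kN.
Moment equilibrium about D: M_D = Σ(load moments about D) − R_E·L = 1264 − 72.41×12.6 = 352.1 kN·m.

M_D = 352.1 kN·m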